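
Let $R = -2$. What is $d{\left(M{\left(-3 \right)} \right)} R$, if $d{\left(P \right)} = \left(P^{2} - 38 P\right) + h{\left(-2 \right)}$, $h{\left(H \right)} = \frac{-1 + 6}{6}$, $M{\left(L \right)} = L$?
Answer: $- \frac{743}{3} \approx -247.67$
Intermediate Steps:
$h{\left(H \right)} = \frac{5}{6}$ ($h{\left(H \right)} = 5 \cdot \frac{1}{6} = \frac{5}{6}$)
$d{\left(P \right)} = \frac{5}{6} + P^{2} - 38 P$ ($d{\left(P \right)} = \left(P^{2} - 38 P\right) + \frac{5}{6} = \frac{5}{6} + P^{2} - 38 P$)
$d{\left(M{\left(-3 \right)} \right)} R = \left(\frac{5}{6} + \left(-3\right)^{2} - -114\right) \left(-2\right) = \left(\frac{5}{6} + 9 + 114\right) \left(-2\right) = \frac{743}{6} \left(-2\right) = - \frac{743}{3}$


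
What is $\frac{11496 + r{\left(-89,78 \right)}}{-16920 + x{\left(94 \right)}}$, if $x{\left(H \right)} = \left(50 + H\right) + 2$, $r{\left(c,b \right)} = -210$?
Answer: $- \frac{5643}{8387} \approx -0.67283$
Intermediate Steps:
$x{\left(H \right)} = 52 + H$
$\frac{11496 + r{\left(-89,78 \right)}}{-16920 + x{\left(94 \right)}} = \frac{11496 - 210}{-16920 + \left(52 + 94\right)} = \frac{11286}{-16920 + 146} = \frac{11286}{-16774} = 11286 \left(- \frac{1}{16774}\right) = - \frac{5643}{8387}$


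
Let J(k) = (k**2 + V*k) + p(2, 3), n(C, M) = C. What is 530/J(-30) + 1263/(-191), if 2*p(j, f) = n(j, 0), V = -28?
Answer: -2097653/332531 ≈ -6.3081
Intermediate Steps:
p(j, f) = j/2
J(k) = 1 + k**2 - 28*k (J(k) = (k**2 - 28*k) + (1/2)*2 = (k**2 - 28*k) + 1 = 1 + k**2 - 28*k)
530/J(-30) + 1263/(-191) = 530/(1 + (-30)**2 - 28*(-30)) + 1263/(-191) = 530/(1 + 900 + 840) + 1263*(-1/191) = 530/1741 - 1263/191 = -2097653/332531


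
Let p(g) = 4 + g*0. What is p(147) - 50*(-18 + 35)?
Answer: -846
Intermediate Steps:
p(g) = 4 (p(g) = 4 + 0 = 4)
p(147) - 50*(-18 + 35) = 4 - 50*(-18 + 35) = 4 - 50*17 = 4 - 850 = -846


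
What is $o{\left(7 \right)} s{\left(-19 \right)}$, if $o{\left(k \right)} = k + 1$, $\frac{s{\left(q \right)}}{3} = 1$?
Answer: $24$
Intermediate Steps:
$s{\left(q \right)} = 3$ ($s{\left(q \right)} = 3 \cdot 1 = 3$)
$o{\left(k \right)} = 1 + k$
$o{\left(7 \right)} s{\left(-19 \right)} = \left(1 + 7\right) 3 = 8 \cdot 3 = 24$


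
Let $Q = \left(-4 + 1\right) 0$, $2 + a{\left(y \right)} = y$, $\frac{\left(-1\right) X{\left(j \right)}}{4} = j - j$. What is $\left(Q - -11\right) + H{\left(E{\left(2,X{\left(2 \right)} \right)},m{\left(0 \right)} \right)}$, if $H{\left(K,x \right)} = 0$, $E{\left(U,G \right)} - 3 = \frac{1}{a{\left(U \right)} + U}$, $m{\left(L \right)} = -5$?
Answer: $11$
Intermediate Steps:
$X{\left(j \right)} = 0$ ($X{\left(j \right)} = - 4 \left(j - j\right) = \left(-4\right) 0 = 0$)
$a{\left(y \right)} = -2 + y$
$Q = 0$ ($Q = \left(-3\right) 0 = 0$)
$E{\left(U,G \right)} = 3 + \frac{1}{-2 + 2 U}$ ($E{\left(U,G \right)} = 3 + \frac{1}{\left(-2 + U\right) + U} = 3 + \frac{1}{-2 + 2 U}$)
$\left(Q - -11\right) + H{\left(E{\left(2,X{\left(2 \right)} \right)},m{\left(0 \right)} \right)} = \left(0 - -11\right) + 0 = \left(0 + 11\right) + 0 = 11 + 0 = 11$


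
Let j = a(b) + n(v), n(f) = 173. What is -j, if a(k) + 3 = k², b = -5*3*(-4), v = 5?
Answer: -3770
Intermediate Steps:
b = 60 (b = -15*(-4) = 60)
a(k) = -3 + k²
j = 3770 (j = (-3 + 60²) + 173 = (-3 + 3600) + 173 = 3597 + 173 = 3770)
-j = -1*3770 = -3770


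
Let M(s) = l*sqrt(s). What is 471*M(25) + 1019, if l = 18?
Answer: 43409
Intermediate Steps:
M(s) = 18*sqrt(s)
471*M(25) + 1019 = 471*(18*sqrt(25)) + 1019 = 471*(18*5) + 1019 = 471*90 + 1019 = 42390 + 1019 = 43409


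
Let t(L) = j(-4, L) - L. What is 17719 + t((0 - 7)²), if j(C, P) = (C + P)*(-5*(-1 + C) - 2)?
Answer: 18705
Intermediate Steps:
j(C, P) = (3 - 5*C)*(C + P) (j(C, P) = (C + P)*((5 - 5*C) - 2) = (C + P)*(3 - 5*C) = (3 - 5*C)*(C + P))
t(L) = -92 + 22*L (t(L) = (-5*(-4)² + 3*(-4) + 3*L - 5*(-4)*L) - L = (-5*16 - 12 + 3*L + 20*L) - L = (-80 - 12 + 3*L + 20*L) - L = (-92 + 23*L) - L = -92 + 22*L)
17719 + t((0 - 7)²) = 17719 + (-92 + 22*(0 - 7)²) = 17719 + (-92 + 22*(-7)²) = 17719 + (-92 + 22*49) = 17719 + (-92 + 1078) = 17719 + 986 = 18705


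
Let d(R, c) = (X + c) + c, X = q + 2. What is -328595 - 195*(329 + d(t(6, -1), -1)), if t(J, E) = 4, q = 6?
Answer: -393920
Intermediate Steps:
X = 8 (X = 6 + 2 = 8)
d(R, c) = 8 + 2*c (d(R, c) = (8 + c) + c = 8 + 2*c)
-328595 - 195*(329 + d(t(6, -1), -1)) = -328595 - 195*(329 + (8 + 2*(-1))) = -328595 - 195*(329 + (8 - 2)) = -328595 - 195*(329 + 6) = -328595 - 195*335 = -328595 - 65325 = -393920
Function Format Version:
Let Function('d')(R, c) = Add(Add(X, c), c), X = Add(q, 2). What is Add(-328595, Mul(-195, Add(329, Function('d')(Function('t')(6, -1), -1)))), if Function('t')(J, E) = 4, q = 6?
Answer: -393920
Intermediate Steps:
X = 8 (X = Add(6, 2) = 8)
Function('d')(R, c) = Add(8, Mul(2, c)) (Function('d')(R, c) = Add(Add(8, c), c) = Add(8, Mul(2, c)))
Add(-328595, Mul(-195, Add(329, Function('d')(Function('t')(6, -1), -1)))) = Add(-328595, Mul(-195, Add(329, Add(8, Mul(2, -1))))) = Add(-328595, Mul(-195, Add(329, Add(8, -2)))) = Add(-328595, Mul(-195, Add(329, 6))) = Add(-328595, Mul(-195, 335)) = Add(-328595, -65325) = -393920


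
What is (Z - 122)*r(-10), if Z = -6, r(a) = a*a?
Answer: -12800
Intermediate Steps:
r(a) = a²
(Z - 122)*r(-10) = (-6 - 122)*(-10)² = -128*100 = -12800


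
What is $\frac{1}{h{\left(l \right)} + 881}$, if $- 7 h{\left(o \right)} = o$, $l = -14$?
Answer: $\frac{1}{883} \approx 0.0011325$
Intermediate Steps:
$h{\left(o \right)} = - \frac{o}{7}$
$\frac{1}{h{\left(l \right)} + 881} = \frac{1}{\left(- \frac{1}{7}\right) \left(-14\right) + 881} = \frac{1}{2 + 881} = \frac{1}{883}$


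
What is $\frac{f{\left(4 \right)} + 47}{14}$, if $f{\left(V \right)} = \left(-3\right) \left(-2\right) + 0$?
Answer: $\frac{53}{14} \approx 3.7857$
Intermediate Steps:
$f{\left(V \right)} = 6$ ($f{\left(V \right)} = 6 + 0 = 6$)
$\frac{f{\left(4 \right)} + 47}{14} = \frac{6 + 47}{14} = \frac{1}{14} \cdot 53 = \frac{53}{14}$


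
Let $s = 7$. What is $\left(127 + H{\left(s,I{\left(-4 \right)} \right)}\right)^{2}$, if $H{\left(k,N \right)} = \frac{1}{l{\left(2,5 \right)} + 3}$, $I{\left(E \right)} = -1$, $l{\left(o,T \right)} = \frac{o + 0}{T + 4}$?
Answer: $\frac{13630864}{841} \approx 16208.0$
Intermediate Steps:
$l{\left(o,T \right)} = \frac{o}{4 + T}$
$H{\left(k,N \right)} = \frac{9}{29}$ ($H{\left(k,N \right)} = \frac{1}{\frac{2}{4 + 5} + 3} = \frac{1}{\frac{2}{9} + 3} = \frac{1}{\frac{29}{9}} = \frac{9}{29}$)
$\left(127 + H{\left(s,I{\left(-4 \right)} \right)}\right)^{2} = \left(127 + \frac{9}{29}\right)^{2} = \left(\frac{3692}{29}\right)^{2} = \frac{13630864}{841}$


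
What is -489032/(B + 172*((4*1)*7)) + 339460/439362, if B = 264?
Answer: -1211009209/12681585 ≈ -95.494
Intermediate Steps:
-489032/(B + 172*((4*1)*7)) + 339460/439362 = -489032/(264 + 172*((4*1)*7)) + 339460/439362 = -489032/(264 + 172*(4*7)) + 339460*(1/439362) = -489032/(264 + 172*28) + 15430/19971 = -489032/(264 + 4816) + 15430/19971 = -489032/5080 + 15430/19971 = -489032*1/5080 + 15430/19971 = -61129/635 + 15430/19971 = -1211009209/12681585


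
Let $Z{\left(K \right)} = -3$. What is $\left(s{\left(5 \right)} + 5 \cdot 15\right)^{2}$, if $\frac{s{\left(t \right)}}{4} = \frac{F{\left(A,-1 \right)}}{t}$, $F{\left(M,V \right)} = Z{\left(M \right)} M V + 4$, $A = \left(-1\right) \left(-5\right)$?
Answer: $\frac{203401}{25} \approx 8136.0$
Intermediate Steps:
$A = 5$
$F{\left(M,V \right)} = 4 - 3 M V$ ($F{\left(M,V \right)} = - 3 M V + 4 = 4 - 3 M V$)
$s{\left(t \right)} = \frac{76}{t}$ ($s{\left(t \right)} = 4 \frac{4 - 15 \left(-1\right)}{t} = 4 \frac{4 + 15}{t} = 4 \frac{19}{t} = \frac{76}{t}$)
$\left(s{\left(5 \right)} + 5 \cdot 15\right)^{2} = \left(\frac{76}{5} + 5 \cdot 15\right)^{2} = \left(76 \cdot \frac{1}{5} + 75\right)^{2} = \left(\frac{76}{5} + 75\right)^{2} = \left(\frac{451}{5}\right)^{2} = \frac{203401}{25}$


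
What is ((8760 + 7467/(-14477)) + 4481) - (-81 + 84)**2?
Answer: 191552197/14477 ≈ 13231.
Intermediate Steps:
((8760 + 7467/(-14477)) + 4481) - (-81 + 84)**2 = ((8760 + 7467*(-1/14477)) + 4481) - 1*3**2 = ((8760 - 7467/14477) + 4481) - 1*9 = (126811053/14477 + 4481) - 9 = 191682490/14477 - 9 = 191552197/14477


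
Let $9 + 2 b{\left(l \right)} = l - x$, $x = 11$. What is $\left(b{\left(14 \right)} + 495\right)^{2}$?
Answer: $242064$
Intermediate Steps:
$b{\left(l \right)} = -10 + \frac{l}{2}$ ($b{\left(l \right)} = - \frac{9}{2} + \frac{l - 11}{2} = - \frac{9}{2} + \frac{-11 + l}{2} = - \frac{9}{2} + \left(- \frac{11}{2} + \frac{l}{2}\right) = -10 + \frac{l}{2}$)
$\left(b{\left(14 \right)} + 495\right)^{2} = \left(\left(-10 + \frac{1}{2} \cdot 14\right) + 495\right)^{2} = \left(\left(-10 + 7\right) + 495\right)^{2} = \left(-3 + 495\right)^{2} = 492^{2} = 242064$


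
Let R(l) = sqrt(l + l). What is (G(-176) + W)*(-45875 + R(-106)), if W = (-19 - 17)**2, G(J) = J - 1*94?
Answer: -47067750 + 2052*I*sqrt(53) ≈ -4.7068e+7 + 14939.0*I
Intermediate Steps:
R(l) = sqrt(2)*sqrt(l) (R(l) = sqrt(2*l) = sqrt(2)*sqrt(l))
G(J) = -94 + J (G(J) = J - 94 = -94 + J)
W = 1296 (W = (-36)**2 = 1296)
(G(-176) + W)*(-45875 + R(-106)) = ((-94 - 176) + 1296)*(-45875 + sqrt(2)*sqrt(-106)) = (-270 + 1296)*(-45875 + sqrt(2)*(I*sqrt(106))) = 1026*(-45875 + 2*I*sqrt(53)) = -47067750 + 2052*I*sqrt(53)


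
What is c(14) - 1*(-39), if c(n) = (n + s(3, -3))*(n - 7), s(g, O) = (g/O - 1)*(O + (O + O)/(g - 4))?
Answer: 95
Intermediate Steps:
s(g, O) = (-1 + g/O)*(O + 2*O/(-4 + g)) (s(g, O) = (-1 + g/O)*(O + (2*O)/(-4 + g)) = (-1 + g/O)*(O + 2*O/(-4 + g)))
c(n) = (-7 + n)*(-6 + n) (c(n) = (n + (3² - 2*3 + 2*(-3) - 1*(-3)*3)/(-4 + 3))*(n - 7) = (n + (9 - 6 - 6 + 9)/(-1))*(-7 + n) = (n - 1*6)*(-7 + n) = (n - 6)*(-7 + n) = (-6 + n)*(-7 + n) = (-7 + n)*(-6 + n))
c(14) - 1*(-39) = (42 + 14² - 13*14) - 1*(-39) = (42 + 196 - 182) + 39 = 56 + 39 = 95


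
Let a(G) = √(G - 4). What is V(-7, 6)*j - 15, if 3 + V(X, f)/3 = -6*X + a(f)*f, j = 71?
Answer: 8292 + 1278*√2 ≈ 10099.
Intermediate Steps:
a(G) = √(-4 + G)
V(X, f) = -9 - 18*X + 3*f*√(-4 + f) (V(X, f) = -9 + 3*(-6*X + √(-4 + f)*f) = -9 + 3*(-6*X + f*√(-4 + f)) = -9 + (-18*X + 3*f*√(-4 + f)) = -9 - 18*X + 3*f*√(-4 + f))
V(-7, 6)*j - 15 = (-9 - 18*(-7) + 3*6*√(-4 + 6))*71 - 15 = (-9 + 126 + 3*6*√2)*71 - 15 = (-9 + 126 + 18*√2)*71 - 15 = (117 + 18*√2)*71 - 15 = (8307 + 1278*√2) - 15 = 8292 + 1278*√2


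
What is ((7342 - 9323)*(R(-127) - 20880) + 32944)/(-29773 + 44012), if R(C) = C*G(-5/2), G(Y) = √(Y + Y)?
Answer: 1427456/491 + 251587*I*√5/14239 ≈ 2907.2 + 39.509*I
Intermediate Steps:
G(Y) = √2*√Y (G(Y) = √(2*Y) = √2*√Y)
R(C) = I*C*√5 (R(C) = C*(√2*√(-5/2)) = C*(√2*(I*√10/2)) = C*(I*√5) = I*C*√5)
((7342 - 9323)*(R(-127) - 20880) + 32944)/(-29773 + 44012) = ((7342 - 9323)*(I*(-127)*√5 - 20880) + 32944)/(-29773 + 44012) = (-1981*(-127*I*√5 - 20880) + 32944)/14239 = (-1981*(-20880 - 127*I*√5) + 32944)*(1/14239) = ((41363280 + 251587*I*√5) + 32944)*(1/14239) = (41396224 + 251587*I*√5)*(1/14239) = 1427456/491 + 251587*I*√5/14239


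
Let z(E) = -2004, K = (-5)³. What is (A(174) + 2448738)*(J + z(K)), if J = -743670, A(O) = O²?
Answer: -1848536285436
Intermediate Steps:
K = -125
(A(174) + 2448738)*(J + z(K)) = (174² + 2448738)*(-743670 - 2004) = (30276 + 2448738)*(-745674) = 2479014*(-745674) = -1848536285436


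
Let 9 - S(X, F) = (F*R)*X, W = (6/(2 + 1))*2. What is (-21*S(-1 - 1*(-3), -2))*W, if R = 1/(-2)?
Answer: -588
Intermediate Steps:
R = -½ ≈ -0.50000
W = 4 (W = (6/3)*2 = (6*(⅓))*2 = 2*2 = 4)
S(X, F) = 9 + F*X/2 (S(X, F) = 9 - F*(-½)*X = 9 - (-F/2)*X = 9 - (-1)*F*X/2 = 9 + F*X/2)
(-21*S(-1 - 1*(-3), -2))*W = -21*(9 + (½)*(-2)*(-1 - 1*(-3)))*4 = -21*(9 + (½)*(-2)*(-1 + 3))*4 = -21*(9 + (½)*(-2)*2)*4 = -21*(9 - 2)*4 = -21*7*4 = -147*4 = -588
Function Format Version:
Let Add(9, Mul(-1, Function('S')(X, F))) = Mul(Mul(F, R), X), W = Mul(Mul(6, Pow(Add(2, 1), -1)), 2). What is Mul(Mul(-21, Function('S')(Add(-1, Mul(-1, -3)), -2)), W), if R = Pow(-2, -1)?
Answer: -588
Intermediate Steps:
R = Rational(-1, 2) ≈ -0.50000
W = 4 (W = Mul(Mul(6, Pow(3, -1)), 2) = Mul(Mul(6, Rational(1, 3)), 2) = Mul(2, 2) = 4)
Function('S')(X, F) = Add(9, Mul(Rational(1, 2), F, X)) (Function('S')(X, F) = Add(9, Mul(-1, Mul(Mul(F, Rational(-1, 2)), X))) = Add(9, Mul(-1, Mul(Mul(Rational(-1, 2), F), X))) = Add(9, Mul(-1, Mul(Rational(-1, 2), F, X))) = Add(9, Mul(Rational(1, 2), F, X)))
Mul(Mul(-21, Function('S')(Add(-1, Mul(-1, -3)), -2)), W) = Mul(Mul(-21, Add(9, Mul(Rational(1, 2), -2, Add(-1, Mul(-1, -3))))), 4) = Mul(Mul(-21, Add(9, Mul(Rational(1, 2), -2, Add(-1, 3)))), 4) = Mul(Mul(-21, Add(9, Mul(Rational(1, 2), -2, 2))), 4) = Mul(Mul(-21, Add(9, -2)), 4) = Mul(Mul(-21, 7), 4) = Mul(-147, 4) = -588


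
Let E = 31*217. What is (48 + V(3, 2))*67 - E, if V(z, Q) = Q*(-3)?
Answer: -3913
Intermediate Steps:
V(z, Q) = -3*Q
E = 6727
(48 + V(3, 2))*67 - E = (48 - 3*2)*67 - 1*6727 = (48 - 6)*67 - 6727 = 42*67 - 6727 = 2814 - 6727 = -3913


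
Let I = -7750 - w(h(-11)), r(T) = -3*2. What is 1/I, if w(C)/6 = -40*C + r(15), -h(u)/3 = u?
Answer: 1/206 ≈ 0.0048544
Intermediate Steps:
r(T) = -6
h(u) = -3*u
w(C) = -36 - 240*C (w(C) = 6*(-40*C - 6) = 6*(-6 - 40*C) = -36 - 240*C)
I = 206 (I = -7750 - (-36 - (-720)*(-11)) = -7750 - (-36 - 240*33) = -7750 - (-36 - 7920) = -7750 - 1*(-7956) = -7750 + 7956 = 206)
1/I = 1/206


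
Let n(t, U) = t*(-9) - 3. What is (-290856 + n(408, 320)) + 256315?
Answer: -38216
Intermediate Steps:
n(t, U) = -3 - 9*t (n(t, U) = -9*t - 3 = -3 - 9*t)
(-290856 + n(408, 320)) + 256315 = (-290856 + (-3 - 9*408)) + 256315 = (-290856 + (-3 - 3672)) + 256315 = (-290856 - 3675) + 256315 = -294531 + 256315 = -38216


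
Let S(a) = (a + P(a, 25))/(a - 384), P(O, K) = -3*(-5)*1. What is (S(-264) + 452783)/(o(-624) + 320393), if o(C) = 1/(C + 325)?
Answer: 29242562089/20692261296 ≈ 1.4132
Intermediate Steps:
P(O, K) = 15 (P(O, K) = 15*1 = 15)
S(a) = (15 + a)/(-384 + a) (S(a) = (a + 15)/(a - 384) = (15 + a)/(-384 + a))
o(C) = 1/(325 + C)
(S(-264) + 452783)/(o(-624) + 320393) = ((15 - 264)/(-384 - 264) + 452783)/(1/(325 - 624) + 320393) = (-249/(-648) + 452783)/(1/(-299) + 320393) = (-1/648*(-249) + 452783)/(-1/299 + 320393) = (83/216 + 452783)/(95797506/299) = (97801211/216)*(299/95797506) = 29242562089/20692261296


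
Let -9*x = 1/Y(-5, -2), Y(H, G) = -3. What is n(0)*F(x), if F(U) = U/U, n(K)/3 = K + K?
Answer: 0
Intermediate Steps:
n(K) = 6*K (n(K) = 3*(K + K) = 3*(2*K) = 6*K)
x = 1/27 (x = -1/9/(-3) = -1/9*(-1/3) = 1/27 ≈ 0.037037)
F(U) = 1
n(0)*F(x) = (6*0)*1 = 0*1 = 0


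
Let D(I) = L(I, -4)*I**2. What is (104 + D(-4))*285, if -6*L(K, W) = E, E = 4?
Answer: 26600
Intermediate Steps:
L(K, W) = -2/3 (L(K, W) = -1/6*4 = -2/3)
D(I) = -2*I**2/3
(104 + D(-4))*285 = (104 - 2/3*(-4)**2)*285 = (104 - 2/3*16)*285 = (104 - 32/3)*285 = (280/3)*285 = 26600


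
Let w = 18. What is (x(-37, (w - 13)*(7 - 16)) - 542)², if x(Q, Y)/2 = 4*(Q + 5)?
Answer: 636804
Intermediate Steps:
x(Q, Y) = 40 + 8*Q (x(Q, Y) = 2*(4*(Q + 5)) = 2*(4*(5 + Q)) = 2*(20 + 4*Q) = 40 + 8*Q)
(x(-37, (w - 13)*(7 - 16)) - 542)² = ((40 + 8*(-37)) - 542)² = ((40 - 296) - 542)² = (-256 - 542)² = (-798)² = 636804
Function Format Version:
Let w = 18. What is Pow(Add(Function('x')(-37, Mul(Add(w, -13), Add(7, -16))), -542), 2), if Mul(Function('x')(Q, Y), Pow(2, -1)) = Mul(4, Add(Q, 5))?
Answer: 636804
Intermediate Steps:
Function('x')(Q, Y) = Add(40, Mul(8, Q)) (Function('x')(Q, Y) = Mul(2, Mul(4, Add(Q, 5))) = Mul(2, Mul(4, Add(5, Q))) = Mul(2, Add(20, Mul(4, Q))) = Add(40, Mul(8, Q)))
Pow(Add(Function('x')(-37, Mul(Add(w, -13), Add(7, -16))), -542), 2) = Pow(Add(Add(40, Mul(8, -37)), -542), 2) = Pow(Add(Add(40, -296), -542), 2) = Pow(Add(-256, -542), 2) = Pow(-798, 2) = 636804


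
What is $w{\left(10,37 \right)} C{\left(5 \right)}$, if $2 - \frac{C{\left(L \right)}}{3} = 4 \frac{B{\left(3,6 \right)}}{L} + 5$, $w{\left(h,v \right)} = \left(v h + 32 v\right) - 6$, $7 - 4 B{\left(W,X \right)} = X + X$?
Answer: $-9288$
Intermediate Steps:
$B{\left(W,X \right)} = \frac{7}{4} - \frac{X}{2}$ ($B{\left(W,X \right)} = \frac{7}{4} - \frac{X + X}{4} = \frac{7}{4} - \frac{2 X}{4} = \frac{7}{4} - \frac{X}{2}$)
$w{\left(h,v \right)} = -6 + 32 v + h v$ ($w{\left(h,v \right)} = \left(h v + 32 v\right) - 6 = \left(32 v + h v\right) - 6 = -6 + 32 v + h v$)
$C{\left(L \right)} = -9 + \frac{15}{L}$ ($C{\left(L \right)} = 6 - 3 \left(4 \frac{\frac{7}{4} - 3}{L} + 5\right) = 6 - 3 \left(4 \left(- \frac{5}{4 L}\right) + 5\right) = 6 - 3 \left(- \frac{5}{L} + 5\right) = 6 - 3 \left(5 - \frac{5}{L}\right) = 6 - \left(15 - \frac{15}{L}\right) = -9 + \frac{15}{L}$)
$w{\left(10,37 \right)} C{\left(5 \right)} = \left(-6 + 32 \cdot 37 + 10 \cdot 37\right) \left(-9 + \frac{15}{5}\right) = \left(-6 + 1184 + 370\right) \left(-9 + 15 \cdot \frac{1}{5}\right) = 1548 \left(-9 + 3\right) = 1548 \left(-6\right) = -9288$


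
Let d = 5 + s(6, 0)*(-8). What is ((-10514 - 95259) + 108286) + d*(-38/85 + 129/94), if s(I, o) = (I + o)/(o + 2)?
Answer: 19938403/7990 ≈ 2495.4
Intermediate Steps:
s(I, o) = (I + o)/(2 + o)
d = -19 (d = 5 + ((6 + 0)/(2 + 0))*(-8) = 5 + (6/2)*(-8) = 5 + ((1/2)*6)*(-8) = 5 + 3*(-8) = 5 - 24 = -19)
((-10514 - 95259) + 108286) + d*(-38/85 + 129/94) = ((-10514 - 95259) + 108286) - 19*(-38/85 + 129/94) = (-105773 + 108286) - 19*(-38*1/85 + 129*(1/94)) = 2513 - 19*(-38/85 + 129/94) = 2513 - 19*7393/7990 = 2513 - 140467/7990 = 19938403/7990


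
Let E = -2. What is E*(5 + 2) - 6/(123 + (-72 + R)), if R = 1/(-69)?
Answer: -24833/1759 ≈ -14.118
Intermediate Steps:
R = -1/69 ≈ -0.014493
E*(5 + 2) - 6/(123 + (-72 + R)) = -2*(5 + 2) - 6/(123 + (-72 - 1/69)) = -2*7 - 6/(123 - 4969/69) = -14 - 6/(3518/69) = -14 + (69/3518)*(-6) = -14 - 207/1759 = -24833/1759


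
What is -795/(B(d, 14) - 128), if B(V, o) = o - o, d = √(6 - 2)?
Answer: 795/128 ≈ 6.2109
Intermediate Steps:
d = 2 (d = √4 = 2)
B(V, o) = 0
-795/(B(d, 14) - 128) = -795/(0 - 128) = -795/(-128) = -1/128*(-795) = 795/128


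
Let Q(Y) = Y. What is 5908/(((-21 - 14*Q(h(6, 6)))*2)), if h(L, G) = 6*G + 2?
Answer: -422/79 ≈ -5.3418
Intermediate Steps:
h(L, G) = 2 + 6*G
5908/(((-21 - 14*Q(h(6, 6)))*2)) = 5908/(((-21 - 14*(2 + 6*6))*2)) = 5908/(((-21 - 14*(2 + 36))*2)) = 5908/(((-21 - 14*38)*2)) = 5908/(((-21 - 532)*2)) = 5908/((-553*2)) = 5908/(-1106) = 5908*(-1/1106) = -422/79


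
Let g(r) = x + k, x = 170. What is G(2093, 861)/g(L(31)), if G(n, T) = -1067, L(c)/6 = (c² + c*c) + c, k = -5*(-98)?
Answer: -97/60 ≈ -1.6167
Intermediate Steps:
k = 490
L(c) = 6*c + 12*c² (L(c) = 6*((c² + c*c) + c) = 6*((c² + c²) + c) = 6*(2*c² + c) = 6*(c + 2*c²) = 6*c + 12*c²)
g(r) = 660 (g(r) = 170 + 490 = 660)
G(2093, 861)/g(L(31)) = -1067/660 = -1067*1/660 = -97/60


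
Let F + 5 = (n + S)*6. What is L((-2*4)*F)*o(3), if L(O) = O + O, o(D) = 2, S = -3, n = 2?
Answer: 352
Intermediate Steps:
F = -11 (F = -5 + (2 - 3)*6 = -5 - 1*6 = -5 - 6 = -11)
L(O) = 2*O
L((-2*4)*F)*o(3) = (2*(-2*4*(-11)))*2 = (2*(-8*(-11)))*2 = (2*88)*2 = 176*2 = 352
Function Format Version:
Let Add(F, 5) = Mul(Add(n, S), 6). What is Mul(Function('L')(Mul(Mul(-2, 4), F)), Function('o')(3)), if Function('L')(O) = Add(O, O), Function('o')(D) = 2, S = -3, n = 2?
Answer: 352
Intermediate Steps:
F = -11 (F = Add(-5, Mul(Add(2, -3), 6)) = Add(-5, Mul(-1, 6)) = Add(-5, -6) = -11)
Function('L')(O) = Mul(2, O)
Mul(Function('L')(Mul(Mul(-2, 4), F)), Function('o')(3)) = Mul(Mul(2, Mul(Mul(-2, 4), -11)), 2) = Mul(Mul(2, Mul(-8, -11)), 2) = Mul(Mul(2, 88), 2) = Mul(176, 2) = 352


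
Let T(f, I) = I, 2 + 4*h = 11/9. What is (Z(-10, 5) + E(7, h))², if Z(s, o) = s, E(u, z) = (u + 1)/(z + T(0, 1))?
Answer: 4/841 ≈ 0.0047562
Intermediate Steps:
h = -7/36 (h = -½ + (11/9)/4 = -½ + (11*(⅑))/4 = -½ + (¼)*(11/9) = -½ + 11/36 = -7/36 ≈ -0.19444)
E(u, z) = (1 + u)/(1 + z) (E(u, z) = (u + 1)/(z + 1) = (1 + u)/(1 + z))
(Z(-10, 5) + E(7, h))² = (-10 + (1 + 7)/(1 - 7/36))² = (-10 + 8/(29/36))² = (-10 + (36/29)*8)² = (-10 + 288/29)² = (-2/29)² = 4/841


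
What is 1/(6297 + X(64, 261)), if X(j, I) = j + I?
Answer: 1/6622 ≈ 0.00015101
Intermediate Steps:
X(j, I) = I + j
1/(6297 + X(64, 261)) = 1/(6297 + (261 + 64)) = 1/(6297 + 325) = 1/6622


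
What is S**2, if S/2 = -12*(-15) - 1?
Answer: 128164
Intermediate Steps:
S = 358 (S = 2*(-12*(-15) - 1) = 2*(180 - 1) = 2*179 = 358)
S**2 = 358**2 = 128164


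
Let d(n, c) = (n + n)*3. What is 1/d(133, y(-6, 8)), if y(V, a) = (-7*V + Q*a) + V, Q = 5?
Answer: 1/798 ≈ 0.0012531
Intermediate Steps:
y(V, a) = -6*V + 5*a (y(V, a) = (-7*V + 5*a) + V = -6*V + 5*a)
d(n, c) = 6*n (d(n, c) = (2*n)*3 = 6*n)
1/d(133, y(-6, 8)) = 1/(6*133) = 1/798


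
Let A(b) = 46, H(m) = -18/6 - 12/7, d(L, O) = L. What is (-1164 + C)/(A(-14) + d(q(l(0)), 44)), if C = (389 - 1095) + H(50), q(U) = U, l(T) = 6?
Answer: -13123/364 ≈ -36.052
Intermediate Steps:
H(m) = -33/7 (H(m) = -18*⅙ - 12*⅐ = -3 - 12/7 = -33/7)
C = -4975/7 (C = (389 - 1095) - 33/7 = -706 - 33/7 = -4975/7 ≈ -710.71)
(-1164 + C)/(A(-14) + d(q(l(0)), 44)) = (-1164 - 4975/7)/(46 + 6) = -13123/7/52 = -13123/7*1/52 = -13123/364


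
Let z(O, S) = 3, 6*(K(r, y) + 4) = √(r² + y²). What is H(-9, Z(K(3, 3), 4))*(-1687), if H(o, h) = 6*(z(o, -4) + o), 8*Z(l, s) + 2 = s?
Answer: 60732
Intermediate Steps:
K(r, y) = -4 + √(r² + y²)/6
Z(l, s) = -¼ + s/8
H(o, h) = 18 + 6*o (H(o, h) = 6*(3 + o) = 18 + 6*o)
H(-9, Z(K(3, 3), 4))*(-1687) = (18 + 6*(-9))*(-1687) = (18 - 54)*(-1687) = -36*(-1687) = 60732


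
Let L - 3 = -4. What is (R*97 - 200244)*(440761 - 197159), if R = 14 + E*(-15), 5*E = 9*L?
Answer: -47811033734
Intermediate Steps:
L = -1 (L = 3 - 4 = -1)
E = -9/5 (E = (9*(-1))/5 = (⅕)*(-9) = -9/5 ≈ -1.8000)
R = 41 (R = 14 - 9/5*(-15) = 14 + 27 = 41)
(R*97 - 200244)*(440761 - 197159) = (41*97 - 200244)*(440761 - 197159) = (3977 - 200244)*243602 = -196267*243602 = -47811033734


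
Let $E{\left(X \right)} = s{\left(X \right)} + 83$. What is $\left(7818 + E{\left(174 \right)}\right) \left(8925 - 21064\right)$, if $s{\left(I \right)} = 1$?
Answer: $-95922378$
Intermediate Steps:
$E{\left(X \right)} = 84$ ($E{\left(X \right)} = 1 + 83 = 84$)
$\left(7818 + E{\left(174 \right)}\right) \left(8925 - 21064\right) = \left(7818 + 84\right) \left(8925 - 21064\right) = 7902 \left(-12139\right) = -95922378$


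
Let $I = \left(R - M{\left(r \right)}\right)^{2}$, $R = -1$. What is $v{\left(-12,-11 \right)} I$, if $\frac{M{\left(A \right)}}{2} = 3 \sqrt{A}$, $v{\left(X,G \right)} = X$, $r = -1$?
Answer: $420 - 144 i \approx 420.0 - 144.0 i$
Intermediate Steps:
$M{\left(A \right)} = 6 \sqrt{A}$ ($M{\left(A \right)} = 2 \cdot 3 \sqrt{A} = 6 \sqrt{A}$)
$I = \left(-1 - 6 i\right)^{2}$ ($I = \left(-1 - 6 \sqrt{-1}\right)^{2} = \left(-1 - 6 i\right)^{2} \approx -35.0 + 12.0 i$)
$v{\left(-12,-11 \right)} I = - 12 \left(-35 + 12 i\right) = 420 - 144 i$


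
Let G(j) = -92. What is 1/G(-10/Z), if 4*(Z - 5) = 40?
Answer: -1/92 ≈ -0.010870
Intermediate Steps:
Z = 15 (Z = 5 + (1/4)*40 = 5 + 10 = 15)
1/G(-10/Z) = 1/(-92) = -1/92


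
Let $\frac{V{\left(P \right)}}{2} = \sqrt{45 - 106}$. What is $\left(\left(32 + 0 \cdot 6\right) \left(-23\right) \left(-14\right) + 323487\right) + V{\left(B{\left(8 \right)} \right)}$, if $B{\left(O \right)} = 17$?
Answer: $333791 + 2 i \sqrt{61} \approx 3.3379 \cdot 10^{5} + 15.62 i$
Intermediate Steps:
$V{\left(P \right)} = 2 i \sqrt{61}$ ($V{\left(P \right)} = 2 \sqrt{45 - 106} = 2 \sqrt{-61} = 2 i \sqrt{61}$)
$\left(\left(32 + 0 \cdot 6\right) \left(-23\right) \left(-14\right) + 323487\right) + V{\left(B{\left(8 \right)} \right)} = \left(\left(32 + 0 \cdot 6\right) \left(-23\right) \left(-14\right) + 323487\right) + 2 i \sqrt{61} = \left(\left(32 + 0\right) \left(-23\right) \left(-14\right) + 323487\right) + 2 i \sqrt{61} = \left(32 \left(-23\right) \left(-14\right) + 323487\right) + 2 i \sqrt{61} = \left(\left(-736\right) \left(-14\right) + 323487\right) + 2 i \sqrt{61} = \left(10304 + 323487\right) + 2 i \sqrt{61} = 333791 + 2 i \sqrt{61}$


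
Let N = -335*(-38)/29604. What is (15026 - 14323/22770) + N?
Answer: 422026591837/28086795 ≈ 15026.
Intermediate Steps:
N = 6365/14802 (N = 12730*(1/29604) = 6365/14802 ≈ 0.43001)
(15026 - 14323/22770) + N = (15026 - 14323/22770) + 6365/14802 = 342127697/22770 + 6365/14802 = 422026591837/28086795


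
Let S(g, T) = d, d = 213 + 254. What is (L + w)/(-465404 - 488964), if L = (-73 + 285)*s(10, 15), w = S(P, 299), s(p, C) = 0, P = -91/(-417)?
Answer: -467/954368 ≈ -0.00048933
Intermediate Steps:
d = 467
P = 91/417 (P = -91*(-1/417) = 91/417 ≈ 0.21823)
S(g, T) = 467
w = 467
L = 0 (L = (-73 + 285)*0 = 212*0 = 0)
(L + w)/(-465404 - 488964) = (0 + 467)/(-465404 - 488964) = 467/(-954368) = 467*(-1/954368) = -467/954368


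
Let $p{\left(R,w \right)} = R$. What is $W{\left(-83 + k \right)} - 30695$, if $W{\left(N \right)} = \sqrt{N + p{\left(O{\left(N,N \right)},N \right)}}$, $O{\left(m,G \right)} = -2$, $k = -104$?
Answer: $-30695 + 3 i \sqrt{21} \approx -30695.0 + 13.748 i$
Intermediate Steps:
$W{\left(N \right)} = \sqrt{-2 + N}$ ($W{\left(N \right)} = \sqrt{N - 2} = \sqrt{-2 + N}$)
$W{\left(-83 + k \right)} - 30695 = \sqrt{-2 - 187} - 30695 = \sqrt{-189} - 30695 = 3 i \sqrt{21} - 30695 = -30695 + 3 i \sqrt{21}$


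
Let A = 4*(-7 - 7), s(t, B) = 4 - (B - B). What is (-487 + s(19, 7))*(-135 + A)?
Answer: 92253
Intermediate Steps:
s(t, B) = 4 (s(t, B) = 4 - 1*0 = 4 + 0 = 4)
A = -56 (A = 4*(-14) = -56)
(-487 + s(19, 7))*(-135 + A) = (-487 + 4)*(-135 - 56) = -483*(-191) = 92253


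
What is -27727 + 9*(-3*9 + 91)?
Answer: -27151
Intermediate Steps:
-27727 + 9*(-3*9 + 91) = -27727 + 9*(-27 + 91) = -27727 + 9*64 = -27727 + 576 = -27151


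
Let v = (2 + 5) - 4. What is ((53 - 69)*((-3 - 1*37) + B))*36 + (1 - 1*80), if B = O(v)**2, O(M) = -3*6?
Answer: -163663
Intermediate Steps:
v = 3 (v = 7 - 4 = 3)
O(M) = -18
B = 324 (B = (-18)**2 = 324)
((53 - 69)*((-3 - 1*37) + B))*36 + (1 - 1*80) = ((53 - 69)*((-3 - 1*37) + 324))*36 + (1 - 1*80) = -16*((-3 - 37) + 324)*36 + (1 - 80) = -16*(-40 + 324)*36 - 79 = -16*284*36 - 79 = -4544*36 - 79 = -163584 - 79 = -163663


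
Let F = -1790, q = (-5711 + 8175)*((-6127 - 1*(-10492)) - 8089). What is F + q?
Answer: -9177726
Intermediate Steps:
q = -9175936 (q = 2464*((-6127 + 10492) - 8089) = 2464*(4365 - 8089) = 2464*(-3724) = -9175936)
F + q = -1790 - 9175936 = -9177726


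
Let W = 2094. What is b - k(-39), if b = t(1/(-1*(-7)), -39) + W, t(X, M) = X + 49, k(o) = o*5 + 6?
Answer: 16325/7 ≈ 2332.1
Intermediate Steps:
k(o) = 6 + 5*o (k(o) = 5*o + 6 = 6 + 5*o)
t(X, M) = 49 + X
b = 15002/7 (b = (49 + 1/(-1*(-7))) + 2094 = (49 + 1/7) + 2094 = (49 + ⅐) + 2094 = 344/7 + 2094 = 15002/7 ≈ 2143.1)
b - k(-39) = 15002/7 - (6 + 5*(-39)) = 15002/7 - (6 - 195) = 15002/7 - 1*(-189) = 15002/7 + 189 = 16325/7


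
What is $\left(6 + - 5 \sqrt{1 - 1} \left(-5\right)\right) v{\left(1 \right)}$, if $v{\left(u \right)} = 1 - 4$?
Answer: $-18$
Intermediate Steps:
$v{\left(u \right)} = -3$
$\left(6 + - 5 \sqrt{1 - 1} \left(-5\right)\right) v{\left(1 \right)} = \left(6 + - 5 \sqrt{1 - 1} \left(-5\right)\right) \left(-3\right) = \left(6 + - 5 \sqrt{0} \left(-5\right)\right) \left(-3\right) = \left(6 + \left(-5\right) 0 \left(-5\right)\right) \left(-3\right) = \left(6 + 0 \left(-5\right)\right) \left(-3\right) = \left(6 + 0\right) \left(-3\right) = 6 \left(-3\right) = -18$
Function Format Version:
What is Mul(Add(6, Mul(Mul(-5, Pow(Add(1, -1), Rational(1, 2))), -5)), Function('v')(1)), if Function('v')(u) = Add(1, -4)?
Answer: -18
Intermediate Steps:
Function('v')(u) = -3
Mul(Add(6, Mul(Mul(-5, Pow(Add(1, -1), Rational(1, 2))), -5)), Function('v')(1)) = Mul(Add(6, Mul(Mul(-5, Pow(Add(1, -1), Rational(1, 2))), -5)), -3) = Mul(Add(6, Mul(Mul(-5, Pow(0, Rational(1, 2))), -5)), -3) = Mul(Add(6, Mul(Mul(-5, 0), -5)), -3) = Mul(Add(6, Mul(0, -5)), -3) = Mul(Add(6, 0), -3) = Mul(6, -3) = -18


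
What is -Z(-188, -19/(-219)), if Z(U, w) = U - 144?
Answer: 332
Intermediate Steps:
Z(U, w) = -144 + U
-Z(-188, -19/(-219)) = -(-144 - 188) = -1*(-332) = 332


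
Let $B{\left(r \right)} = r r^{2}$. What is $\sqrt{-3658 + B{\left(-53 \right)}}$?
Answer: $i \sqrt{152535} \approx 390.56 i$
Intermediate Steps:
$B{\left(r \right)} = r^{3}$
$\sqrt{-3658 + B{\left(-53 \right)}} = \sqrt{-3658 + \left(-53\right)^{3}} = \sqrt{-3658 - 148877} = \sqrt{-152535} = i \sqrt{152535}$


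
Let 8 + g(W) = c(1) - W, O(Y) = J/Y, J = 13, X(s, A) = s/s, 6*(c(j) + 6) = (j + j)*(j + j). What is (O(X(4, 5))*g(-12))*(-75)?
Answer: 1300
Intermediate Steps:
c(j) = -6 + 2*j**2/3 (c(j) = -6 + ((j + j)*(j + j))/6 = -6 + ((2*j)*(2*j))/6 = -6 + (4*j**2)/6 = -6 + 2*j**2/3)
X(s, A) = 1
O(Y) = 13/Y
g(W) = -40/3 - W (g(W) = -8 + ((-6 + (2/3)*1**2) - W) = -8 + ((-6 + (2/3)*1) - W) = -8 + ((-6 + 2/3) - W) = -8 + (-16/3 - W) = -40/3 - W)
(O(X(4, 5))*g(-12))*(-75) = ((13/1)*(-40/3 - 1*(-12)))*(-75) = ((13*1)*(-40/3 + 12))*(-75) = (13*(-4/3))*(-75) = -52/3*(-75) = 1300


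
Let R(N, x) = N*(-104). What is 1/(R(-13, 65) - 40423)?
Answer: -1/39071 ≈ -2.5594e-5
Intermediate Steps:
R(N, x) = -104*N
1/(R(-13, 65) - 40423) = 1/(-104*(-13) - 40423) = 1/(1352 - 40423) = 1/(-39071) = -1/39071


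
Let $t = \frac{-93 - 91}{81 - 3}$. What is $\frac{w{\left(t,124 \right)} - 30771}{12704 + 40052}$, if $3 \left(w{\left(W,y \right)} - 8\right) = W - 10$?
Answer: $- \frac{3599753}{6172452} \approx -0.5832$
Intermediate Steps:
$t = - \frac{92}{39}$ ($t = - \frac{184}{78} = \left(-184\right) \frac{1}{78} = - \frac{92}{39} \approx -2.359$)
$w{\left(W,y \right)} = \frac{14}{3} + \frac{W}{3}$ ($w{\left(W,y \right)} = 8 + \frac{W - 10}{3} = 8 + \frac{-10 + W}{3} = 8 + \left(- \frac{10}{3} + \frac{W}{3}\right) = \frac{14}{3} + \frac{W}{3}$)
$\frac{w{\left(t,124 \right)} - 30771}{12704 + 40052} = \frac{\left(\frac{14}{3} + \frac{1}{3} \left(- \frac{92}{39}\right)\right) - 30771}{12704 + 40052} = \frac{\left(\frac{14}{3} - \frac{92}{117}\right) - 30771}{52756} = \left(\frac{454}{117} - 30771\right) \frac{1}{52756} = \left(- \frac{3599753}{117}\right) \frac{1}{52756} = - \frac{3599753}{6172452}$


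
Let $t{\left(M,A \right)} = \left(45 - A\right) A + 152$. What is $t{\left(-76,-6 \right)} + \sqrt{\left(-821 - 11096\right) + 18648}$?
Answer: $-154 + \sqrt{6731} \approx -71.957$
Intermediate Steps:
$t{\left(M,A \right)} = 152 + A \left(45 - A\right)$ ($t{\left(M,A \right)} = A \left(45 - A\right) + 152 = 152 + A \left(45 - A\right)$)
$t{\left(-76,-6 \right)} + \sqrt{\left(-821 - 11096\right) + 18648} = \left(152 - \left(-6\right)^{2} + 45 \left(-6\right)\right) + \sqrt{\left(-821 - 11096\right) + 18648} = \left(152 - 36 - 270\right) + \sqrt{\left(-821 - 11096\right) + 18648} = \left(152 - 36 - 270\right) + \sqrt{-11917 + 18648} = -154 + \sqrt{6731}$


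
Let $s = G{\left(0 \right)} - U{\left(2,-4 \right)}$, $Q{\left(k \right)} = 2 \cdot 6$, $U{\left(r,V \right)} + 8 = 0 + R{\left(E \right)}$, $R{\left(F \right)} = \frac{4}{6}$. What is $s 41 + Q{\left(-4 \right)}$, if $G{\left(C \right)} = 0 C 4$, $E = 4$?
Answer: $\frac{938}{3} \approx 312.67$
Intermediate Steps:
$R{\left(F \right)} = \frac{2}{3}$ ($R{\left(F \right)} = 4 \cdot \frac{1}{6} = \frac{2}{3}$)
$U{\left(r,V \right)} = - \frac{22}{3}$ ($U{\left(r,V \right)} = -8 + \left(0 + \frac{2}{3}\right) = -8 + \frac{2}{3} = - \frac{22}{3}$)
$Q{\left(k \right)} = 12$
$G{\left(C \right)} = 0$ ($G{\left(C \right)} = 0 \cdot 4 = 0$)
$s = \frac{22}{3}$ ($s = 0 - - \frac{22}{3} = 0 + \frac{22}{3} = \frac{22}{3} \approx 7.3333$)
$s 41 + Q{\left(-4 \right)} = \frac{22}{3} \cdot 41 + 12 = \frac{902}{3} + 12 = \frac{938}{3}$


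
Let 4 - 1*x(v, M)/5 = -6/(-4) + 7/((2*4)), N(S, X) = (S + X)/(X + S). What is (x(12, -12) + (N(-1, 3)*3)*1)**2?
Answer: 7921/64 ≈ 123.77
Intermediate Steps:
N(S, X) = 1 (N(S, X) = (S + X)/(S + X) = 1)
x(v, M) = 65/8 (x(v, M) = 20 - 5*(-6/(-4) + 7/((2*4))) = 20 - 5*(-6*(-1/4) + 7/8) = 20 - 5*(3/2 + 7*(1/8)) = 20 - 5*(3/2 + 7/8) = 20 - 5*19/8 = 20 - 95/8 = 65/8)
(x(12, -12) + (N(-1, 3)*3)*1)**2 = (65/8 + (1*3)*1)**2 = (65/8 + 3*1)**2 = (65/8 + 3)**2 = (89/8)**2 = 7921/64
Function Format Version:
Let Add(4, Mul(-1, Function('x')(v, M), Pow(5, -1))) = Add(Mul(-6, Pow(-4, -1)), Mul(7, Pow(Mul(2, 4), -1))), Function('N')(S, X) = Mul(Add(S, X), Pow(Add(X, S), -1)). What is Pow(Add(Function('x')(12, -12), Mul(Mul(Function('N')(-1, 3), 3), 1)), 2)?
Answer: Rational(7921, 64) ≈ 123.77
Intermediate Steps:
Function('N')(S, X) = 1 (Function('N')(S, X) = Mul(Add(S, X), Pow(Add(S, X), -1)) = 1)
Function('x')(v, M) = Rational(65, 8) (Function('x')(v, M) = Add(20, Mul(-5, Add(Mul(-6, Pow(-4, -1)), Mul(7, Pow(Mul(2, 4), -1))))) = Add(20, Mul(-5, Add(Mul(-6, Rational(-1, 4)), Mul(7, Pow(8, -1))))) = Add(20, Mul(-5, Add(Rational(3, 2), Mul(7, Rational(1, 8))))) = Add(20, Mul(-5, Add(Rational(3, 2), Rational(7, 8)))) = Add(20, Mul(-5, Rational(19, 8))) = Add(20, Rational(-95, 8)) = Rational(65, 8))
Pow(Add(Function('x')(12, -12), Mul(Mul(Function('N')(-1, 3), 3), 1)), 2) = Pow(Add(Rational(65, 8), Mul(Mul(1, 3), 1)), 2) = Pow(Add(Rational(65, 8), Mul(3, 1)), 2) = Pow(Add(Rational(65, 8), 3), 2) = Pow(Rational(89, 8), 2) = Rational(7921, 64)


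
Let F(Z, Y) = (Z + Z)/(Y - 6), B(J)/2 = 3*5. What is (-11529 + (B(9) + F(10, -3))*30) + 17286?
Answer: 19771/3 ≈ 6590.3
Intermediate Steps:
B(J) = 30 (B(J) = 2*(3*5) = 2*15 = 30)
F(Z, Y) = 2*Z/(-6 + Y) (F(Z, Y) = (2*Z)/(-6 + Y) = 2*Z/(-6 + Y))
(-11529 + (B(9) + F(10, -3))*30) + 17286 = (-11529 + (30 + 2*10/(-6 - 3))*30) + 17286 = (-11529 + (30 + 2*10/(-9))*30) + 17286 = (-11529 + (30 + 2*10*(-⅑))*30) + 17286 = (-11529 + (30 - 20/9)*30) + 17286 = (-11529 + (250/9)*30) + 17286 = (-11529 + 2500/3) + 17286 = -32087/3 + 17286 = 19771/3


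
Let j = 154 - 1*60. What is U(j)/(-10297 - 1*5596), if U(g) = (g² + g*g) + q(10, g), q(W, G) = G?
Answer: -17766/15893 ≈ -1.1179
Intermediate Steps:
j = 94 (j = 154 - 60 = 94)
U(g) = g + 2*g² (U(g) = (g² + g*g) + g = (g² + g²) + g = 2*g² + g = g + 2*g²)
U(j)/(-10297 - 1*5596) = (94*(1 + 2*94))/(-10297 - 1*5596) = (94*(1 + 188))/(-10297 - 5596) = (94*189)/(-15893) = 17766*(-1/15893) = -17766/15893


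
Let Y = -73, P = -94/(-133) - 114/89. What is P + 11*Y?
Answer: -9511907/11837 ≈ -803.57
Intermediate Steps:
P = -6796/11837 (P = -94*(-1/133) - 114*1/89 = 94/133 - 114/89 = -6796/11837 ≈ -0.57413)
P + 11*Y = -6796/11837 + 11*(-73) = -6796/11837 - 803 = -9511907/11837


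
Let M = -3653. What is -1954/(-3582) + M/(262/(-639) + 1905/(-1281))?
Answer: 1785652761422/927091449 ≈ 1926.1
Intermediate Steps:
-1954/(-3582) + M/(262/(-639) + 1905/(-1281)) = -1954/(-3582) - 3653/(262/(-639) + 1905/(-1281)) = -1954*(-1/3582) - 3653/(262*(-1/639) + 1905*(-1/1281)) = 977/1791 - 3653/(-262/639 - 635/427) = 977/1791 - 3653/(-517639/272853) = 977/1791 - 3653*(-272853/517639) = 977/1791 + 996732009/517639 = 1785652761422/927091449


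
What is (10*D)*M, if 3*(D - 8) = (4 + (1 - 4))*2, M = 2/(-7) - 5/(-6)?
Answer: 2990/63 ≈ 47.460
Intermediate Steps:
M = 23/42 (M = 2*(-⅐) - 5*(-⅙) = -2/7 + ⅚ = 23/42 ≈ 0.54762)
D = 26/3 (D = 8 + ((4 + (1 - 4))*2)/3 = 8 + ((4 - 3)*2)/3 = 8 + (1*2)/3 = 8 + (⅓)*2 = 8 + ⅔ = 26/3 ≈ 8.6667)
(10*D)*M = (10*(26/3))*(23/42) = (260/3)*(23/42) = 2990/63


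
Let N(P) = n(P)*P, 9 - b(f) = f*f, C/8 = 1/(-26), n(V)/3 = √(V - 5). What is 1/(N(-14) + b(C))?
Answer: 36335/137073643 + 171366*I*√19/137073643 ≈ 0.00026508 + 0.0054494*I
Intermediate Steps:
n(V) = 3*√(-5 + V) (n(V) = 3*√(V - 5) = 3*√(-5 + V))
C = -4/13 (C = 8/(-26) = 8*(-1/26) = -4/13 ≈ -0.30769)
b(f) = 9 - f² (b(f) = 9 - f*f = 9 - f²)
N(P) = 3*P*√(-5 + P) (N(P) = (3*√(-5 + P))*P = 3*P*√(-5 + P))
1/(N(-14) + b(C)) = 1/(3*(-14)*√(-5 - 14) + (9 - (-4/13)²)) = 1/(3*(-14)*√(-19) + (9 - 1*16/169)) = 1/(3*(-14)*(I*√19) + (9 - 16/169)) = 1/(-42*I*√19 + 1505/169) = 1/(1505/169 - 42*I*√19)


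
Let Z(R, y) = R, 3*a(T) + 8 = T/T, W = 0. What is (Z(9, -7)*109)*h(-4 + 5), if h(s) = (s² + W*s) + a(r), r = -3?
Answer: -1308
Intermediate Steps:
a(T) = -7/3 (a(T) = -8/3 + (T/T)/3 = -8/3 + (⅓)*1 = -8/3 + ⅓ = -7/3)
h(s) = -7/3 + s² (h(s) = (s² + 0*s) - 7/3 = (s² + 0) - 7/3 = s² - 7/3 = -7/3 + s²)
(Z(9, -7)*109)*h(-4 + 5) = (9*109)*(-7/3 + (-4 + 5)²) = 981*(-7/3 + 1²) = 981*(-7/3 + 1) = 981*(-4/3) = -1308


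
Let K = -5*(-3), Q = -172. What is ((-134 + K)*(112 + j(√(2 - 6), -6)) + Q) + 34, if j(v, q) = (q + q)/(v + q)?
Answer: -68401/5 - 357*I/5 ≈ -13680.0 - 71.4*I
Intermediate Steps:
K = 15
j(v, q) = 2*q/(q + v) (j(v, q) = (2*q)/(q + v) = 2*q/(q + v))
((-134 + K)*(112 + j(√(2 - 6), -6)) + Q) + 34 = ((-134 + 15)*(112 + 2*(-6)/(-6 + √(2 - 6))) - 172) + 34 = (-119*(112 + 2*(-6)/(-6 + √(-4))) - 172) + 34 = (-119*(112 + 2*(-6)/(-6 + 2*I)) - 172) + 34 = (-119*(112 + 2*(-6)*((-6 - 2*I)/40)) - 172) + 34 = (-119*(112 + (9/5 + 3*I/5)) - 172) + 34 = (-119*(569/5 + 3*I/5) - 172) + 34 = ((-67711/5 - 357*I/5) - 172) + 34 = (-68571/5 - 357*I/5) + 34 = -68401/5 - 357*I/5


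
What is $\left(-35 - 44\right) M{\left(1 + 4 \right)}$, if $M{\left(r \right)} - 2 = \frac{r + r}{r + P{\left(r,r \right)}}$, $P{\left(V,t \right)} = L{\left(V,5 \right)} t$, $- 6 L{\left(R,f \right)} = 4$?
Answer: $-632$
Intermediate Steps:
$L{\left(R,f \right)} = - \frac{2}{3}$ ($L{\left(R,f \right)} = \left(- \frac{1}{6}\right) 4 = - \frac{2}{3}$)
$P{\left(V,t \right)} = - \frac{2 t}{3}$
$M{\left(r \right)} = 8$ ($M{\left(r \right)} = 2 + \frac{r + r}{r - \frac{2 r}{3}} = 2 + \frac{2 r}{\frac{1}{3} r} = 2 + 2 r \frac{3}{r} = 2 + 6 = 8$)
$\left(-35 - 44\right) M{\left(1 + 4 \right)} = \left(-35 - 44\right) 8 = \left(-79\right) 8 = -632$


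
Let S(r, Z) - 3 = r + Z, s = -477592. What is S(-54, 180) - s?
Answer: 477721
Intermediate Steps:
S(r, Z) = 3 + Z + r (S(r, Z) = 3 + (r + Z) = 3 + (Z + r) = 3 + Z + r)
S(-54, 180) - s = (3 + 180 - 54) - 1*(-477592) = 129 + 477592 = 477721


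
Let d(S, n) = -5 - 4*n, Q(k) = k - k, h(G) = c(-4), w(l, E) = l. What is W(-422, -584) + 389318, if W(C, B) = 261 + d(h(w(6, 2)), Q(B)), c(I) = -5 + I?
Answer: 389574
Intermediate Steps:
h(G) = -9 (h(G) = -5 - 4 = -9)
Q(k) = 0
W(C, B) = 256 (W(C, B) = 261 + (-5 - 4*0) = 261 + (-5 + 0) = 261 - 5 = 256)
W(-422, -584) + 389318 = 256 + 389318 = 389574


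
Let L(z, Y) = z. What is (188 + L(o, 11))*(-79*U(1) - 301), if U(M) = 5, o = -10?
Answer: -123888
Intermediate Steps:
(188 + L(o, 11))*(-79*U(1) - 301) = (188 - 10)*(-79*5 - 301) = 178*(-395 - 301) = 178*(-696) = -123888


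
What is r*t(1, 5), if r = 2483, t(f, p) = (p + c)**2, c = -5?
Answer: 0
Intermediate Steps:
t(f, p) = (-5 + p)**2 (t(f, p) = (p - 5)**2 = (-5 + p)**2)
r*t(1, 5) = 2483*(-5 + 5)**2 = 2483*0**2 = 2483*0 = 0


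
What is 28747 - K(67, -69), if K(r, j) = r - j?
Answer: 28611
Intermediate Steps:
28747 - K(67, -69) = 28747 - (67 - 1*(-69)) = 28747 - (67 + 69) = 28747 - 1*136 = 28747 - 136 = 28611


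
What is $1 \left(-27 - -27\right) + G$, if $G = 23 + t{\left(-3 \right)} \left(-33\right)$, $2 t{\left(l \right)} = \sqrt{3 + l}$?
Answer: $23$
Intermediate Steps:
$t{\left(l \right)} = \frac{\sqrt{3 + l}}{2}$
$G = 23$ ($G = 23 + \frac{\sqrt{3 - 3}}{2} \left(-33\right) = 23 + \frac{\sqrt{0}}{2} \left(-33\right) = 23 + \frac{1}{2} \cdot 0 \left(-33\right) = 23 + 0 \left(-33\right) = 23 + 0 = 23$)
$1 \left(-27 - -27\right) + G = 1 \left(-27 - -27\right) + 23 = 1 \left(-27 + 27\right) + 23 = 1 \cdot 0 + 23 = 0 + 23 = 23$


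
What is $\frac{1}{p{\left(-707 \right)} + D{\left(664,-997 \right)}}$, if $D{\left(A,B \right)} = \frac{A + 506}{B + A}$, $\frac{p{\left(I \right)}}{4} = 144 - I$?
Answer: $\frac{37}{125818} \approx 0.00029408$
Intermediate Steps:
$p{\left(I \right)} = 576 - 4 I$ ($p{\left(I \right)} = 4 \left(144 - I\right) = 576 - 4 I$)
$D{\left(A,B \right)} = \frac{506 + A}{A + B}$
$\frac{1}{p{\left(-707 \right)} + D{\left(664,-997 \right)}} = \frac{1}{\left(576 - -2828\right) + \frac{506 + 664}{664 - 997}} = \frac{1}{\left(576 + 2828\right) + \frac{1}{-333} \cdot 1170} = \frac{1}{3404 - \frac{130}{37}} = \frac{1}{\frac{125818}{37}} = \frac{37}{125818}$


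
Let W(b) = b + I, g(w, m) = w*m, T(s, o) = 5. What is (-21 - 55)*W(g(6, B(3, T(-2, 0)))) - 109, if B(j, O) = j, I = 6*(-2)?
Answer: -565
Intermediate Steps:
I = -12
g(w, m) = m*w
W(b) = -12 + b (W(b) = b - 12 = -12 + b)
(-21 - 55)*W(g(6, B(3, T(-2, 0)))) - 109 = (-21 - 55)*(-12 + 3*6) - 109 = -76*(-12 + 18) - 109 = -76*6 - 109 = -456 - 109 = -565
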